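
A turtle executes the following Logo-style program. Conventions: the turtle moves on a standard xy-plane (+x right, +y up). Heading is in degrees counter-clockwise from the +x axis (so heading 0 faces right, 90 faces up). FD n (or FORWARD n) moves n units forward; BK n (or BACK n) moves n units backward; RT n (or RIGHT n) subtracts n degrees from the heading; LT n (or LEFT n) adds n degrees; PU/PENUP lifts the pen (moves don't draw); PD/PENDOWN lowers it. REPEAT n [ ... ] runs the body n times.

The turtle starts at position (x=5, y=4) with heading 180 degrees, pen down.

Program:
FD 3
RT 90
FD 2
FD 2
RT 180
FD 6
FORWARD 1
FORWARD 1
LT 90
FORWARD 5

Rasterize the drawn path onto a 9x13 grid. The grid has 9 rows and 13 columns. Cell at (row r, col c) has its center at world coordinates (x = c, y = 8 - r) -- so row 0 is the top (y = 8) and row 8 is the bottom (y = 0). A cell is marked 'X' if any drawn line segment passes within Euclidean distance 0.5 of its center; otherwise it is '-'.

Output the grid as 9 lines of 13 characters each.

Answer: --X----------
--X----------
--X----------
--X----------
--XXXX-------
--X----------
--X----------
--X----------
--XXXXXX-----

Derivation:
Segment 0: (5,4) -> (2,4)
Segment 1: (2,4) -> (2,6)
Segment 2: (2,6) -> (2,8)
Segment 3: (2,8) -> (2,2)
Segment 4: (2,2) -> (2,1)
Segment 5: (2,1) -> (2,0)
Segment 6: (2,0) -> (7,0)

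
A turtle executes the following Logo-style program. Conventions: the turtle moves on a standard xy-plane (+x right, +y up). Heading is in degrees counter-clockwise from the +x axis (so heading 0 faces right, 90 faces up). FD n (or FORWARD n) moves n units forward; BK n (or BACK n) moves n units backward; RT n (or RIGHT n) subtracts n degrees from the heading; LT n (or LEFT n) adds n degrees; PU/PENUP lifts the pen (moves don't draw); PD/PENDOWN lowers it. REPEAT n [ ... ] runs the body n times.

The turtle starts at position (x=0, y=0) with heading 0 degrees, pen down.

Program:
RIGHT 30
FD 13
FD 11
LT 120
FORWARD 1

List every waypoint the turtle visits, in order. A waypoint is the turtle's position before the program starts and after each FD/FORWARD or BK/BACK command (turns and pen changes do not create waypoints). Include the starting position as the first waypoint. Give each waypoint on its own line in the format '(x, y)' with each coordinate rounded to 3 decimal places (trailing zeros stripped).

Executing turtle program step by step:
Start: pos=(0,0), heading=0, pen down
RT 30: heading 0 -> 330
FD 13: (0,0) -> (11.258,-6.5) [heading=330, draw]
FD 11: (11.258,-6.5) -> (20.785,-12) [heading=330, draw]
LT 120: heading 330 -> 90
FD 1: (20.785,-12) -> (20.785,-11) [heading=90, draw]
Final: pos=(20.785,-11), heading=90, 3 segment(s) drawn
Waypoints (4 total):
(0, 0)
(11.258, -6.5)
(20.785, -12)
(20.785, -11)

Answer: (0, 0)
(11.258, -6.5)
(20.785, -12)
(20.785, -11)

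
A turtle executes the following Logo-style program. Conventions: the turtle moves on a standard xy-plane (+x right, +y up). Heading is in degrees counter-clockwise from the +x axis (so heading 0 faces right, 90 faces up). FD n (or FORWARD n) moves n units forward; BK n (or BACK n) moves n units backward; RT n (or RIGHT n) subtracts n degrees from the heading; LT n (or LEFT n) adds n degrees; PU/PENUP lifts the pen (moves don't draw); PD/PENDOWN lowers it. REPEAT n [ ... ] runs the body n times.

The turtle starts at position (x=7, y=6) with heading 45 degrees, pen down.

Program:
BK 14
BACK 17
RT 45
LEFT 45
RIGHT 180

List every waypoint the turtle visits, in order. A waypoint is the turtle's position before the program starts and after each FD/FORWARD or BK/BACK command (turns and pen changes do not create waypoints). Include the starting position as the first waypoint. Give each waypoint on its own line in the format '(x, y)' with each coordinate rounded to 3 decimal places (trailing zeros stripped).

Executing turtle program step by step:
Start: pos=(7,6), heading=45, pen down
BK 14: (7,6) -> (-2.899,-3.899) [heading=45, draw]
BK 17: (-2.899,-3.899) -> (-14.92,-15.92) [heading=45, draw]
RT 45: heading 45 -> 0
LT 45: heading 0 -> 45
RT 180: heading 45 -> 225
Final: pos=(-14.92,-15.92), heading=225, 2 segment(s) drawn
Waypoints (3 total):
(7, 6)
(-2.899, -3.899)
(-14.92, -15.92)

Answer: (7, 6)
(-2.899, -3.899)
(-14.92, -15.92)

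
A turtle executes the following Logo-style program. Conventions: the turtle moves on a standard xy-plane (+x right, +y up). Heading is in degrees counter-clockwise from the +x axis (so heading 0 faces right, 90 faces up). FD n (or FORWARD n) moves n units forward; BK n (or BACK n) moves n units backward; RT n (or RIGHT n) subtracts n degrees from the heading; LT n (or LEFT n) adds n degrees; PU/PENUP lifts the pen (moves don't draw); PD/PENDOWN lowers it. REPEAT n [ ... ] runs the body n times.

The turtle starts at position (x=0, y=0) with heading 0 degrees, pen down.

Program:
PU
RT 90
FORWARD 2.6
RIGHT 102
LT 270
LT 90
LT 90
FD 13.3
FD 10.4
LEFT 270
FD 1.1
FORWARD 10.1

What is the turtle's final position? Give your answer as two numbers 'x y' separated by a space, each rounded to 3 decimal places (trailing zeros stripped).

Executing turtle program step by step:
Start: pos=(0,0), heading=0, pen down
PU: pen up
RT 90: heading 0 -> 270
FD 2.6: (0,0) -> (0,-2.6) [heading=270, move]
RT 102: heading 270 -> 168
LT 270: heading 168 -> 78
LT 90: heading 78 -> 168
LT 90: heading 168 -> 258
FD 13.3: (0,-2.6) -> (-2.765,-15.609) [heading=258, move]
FD 10.4: (-2.765,-15.609) -> (-4.928,-25.782) [heading=258, move]
LT 270: heading 258 -> 168
FD 1.1: (-4.928,-25.782) -> (-6.003,-25.553) [heading=168, move]
FD 10.1: (-6.003,-25.553) -> (-15.883,-23.453) [heading=168, move]
Final: pos=(-15.883,-23.453), heading=168, 0 segment(s) drawn

Answer: -15.883 -23.453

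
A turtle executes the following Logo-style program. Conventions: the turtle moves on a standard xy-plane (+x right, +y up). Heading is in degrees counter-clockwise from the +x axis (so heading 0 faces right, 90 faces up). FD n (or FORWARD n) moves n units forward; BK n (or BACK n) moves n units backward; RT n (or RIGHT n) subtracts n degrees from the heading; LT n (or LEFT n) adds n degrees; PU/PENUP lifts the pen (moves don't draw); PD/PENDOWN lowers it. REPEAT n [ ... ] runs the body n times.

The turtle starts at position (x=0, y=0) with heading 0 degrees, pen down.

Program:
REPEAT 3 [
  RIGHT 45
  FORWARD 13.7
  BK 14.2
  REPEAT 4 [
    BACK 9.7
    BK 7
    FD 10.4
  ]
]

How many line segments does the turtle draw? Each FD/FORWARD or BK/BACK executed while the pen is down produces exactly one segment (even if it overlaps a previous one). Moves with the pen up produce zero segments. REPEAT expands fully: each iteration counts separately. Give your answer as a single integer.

Answer: 42

Derivation:
Executing turtle program step by step:
Start: pos=(0,0), heading=0, pen down
REPEAT 3 [
  -- iteration 1/3 --
  RT 45: heading 0 -> 315
  FD 13.7: (0,0) -> (9.687,-9.687) [heading=315, draw]
  BK 14.2: (9.687,-9.687) -> (-0.354,0.354) [heading=315, draw]
  REPEAT 4 [
    -- iteration 1/4 --
    BK 9.7: (-0.354,0.354) -> (-7.212,7.212) [heading=315, draw]
    BK 7: (-7.212,7.212) -> (-12.162,12.162) [heading=315, draw]
    FD 10.4: (-12.162,12.162) -> (-4.808,4.808) [heading=315, draw]
    -- iteration 2/4 --
    BK 9.7: (-4.808,4.808) -> (-11.667,11.667) [heading=315, draw]
    BK 7: (-11.667,11.667) -> (-16.617,16.617) [heading=315, draw]
    FD 10.4: (-16.617,16.617) -> (-9.263,9.263) [heading=315, draw]
    -- iteration 3/4 --
    BK 9.7: (-9.263,9.263) -> (-16.122,16.122) [heading=315, draw]
    BK 7: (-16.122,16.122) -> (-21.072,21.072) [heading=315, draw]
    FD 10.4: (-21.072,21.072) -> (-13.718,13.718) [heading=315, draw]
    -- iteration 4/4 --
    BK 9.7: (-13.718,13.718) -> (-20.577,20.577) [heading=315, draw]
    BK 7: (-20.577,20.577) -> (-25.527,25.527) [heading=315, draw]
    FD 10.4: (-25.527,25.527) -> (-18.173,18.173) [heading=315, draw]
  ]
  -- iteration 2/3 --
  RT 45: heading 315 -> 270
  FD 13.7: (-18.173,18.173) -> (-18.173,4.473) [heading=270, draw]
  BK 14.2: (-18.173,4.473) -> (-18.173,18.673) [heading=270, draw]
  REPEAT 4 [
    -- iteration 1/4 --
    BK 9.7: (-18.173,18.673) -> (-18.173,28.373) [heading=270, draw]
    BK 7: (-18.173,28.373) -> (-18.173,35.373) [heading=270, draw]
    FD 10.4: (-18.173,35.373) -> (-18.173,24.973) [heading=270, draw]
    -- iteration 2/4 --
    BK 9.7: (-18.173,24.973) -> (-18.173,34.673) [heading=270, draw]
    BK 7: (-18.173,34.673) -> (-18.173,41.673) [heading=270, draw]
    FD 10.4: (-18.173,41.673) -> (-18.173,31.273) [heading=270, draw]
    -- iteration 3/4 --
    BK 9.7: (-18.173,31.273) -> (-18.173,40.973) [heading=270, draw]
    BK 7: (-18.173,40.973) -> (-18.173,47.973) [heading=270, draw]
    FD 10.4: (-18.173,47.973) -> (-18.173,37.573) [heading=270, draw]
    -- iteration 4/4 --
    BK 9.7: (-18.173,37.573) -> (-18.173,47.273) [heading=270, draw]
    BK 7: (-18.173,47.273) -> (-18.173,54.273) [heading=270, draw]
    FD 10.4: (-18.173,54.273) -> (-18.173,43.873) [heading=270, draw]
  ]
  -- iteration 3/3 --
  RT 45: heading 270 -> 225
  FD 13.7: (-18.173,43.873) -> (-27.86,34.185) [heading=225, draw]
  BK 14.2: (-27.86,34.185) -> (-17.819,44.226) [heading=225, draw]
  REPEAT 4 [
    -- iteration 1/4 --
    BK 9.7: (-17.819,44.226) -> (-10.96,51.085) [heading=225, draw]
    BK 7: (-10.96,51.085) -> (-6.01,56.035) [heading=225, draw]
    FD 10.4: (-6.01,56.035) -> (-13.364,48.681) [heading=225, draw]
    -- iteration 2/4 --
    BK 9.7: (-13.364,48.681) -> (-6.505,55.54) [heading=225, draw]
    BK 7: (-6.505,55.54) -> (-1.556,60.49) [heading=225, draw]
    FD 10.4: (-1.556,60.49) -> (-8.91,53.136) [heading=225, draw]
    -- iteration 3/4 --
    BK 9.7: (-8.91,53.136) -> (-2.051,59.995) [heading=225, draw]
    BK 7: (-2.051,59.995) -> (2.899,64.944) [heading=225, draw]
    FD 10.4: (2.899,64.944) -> (-4.455,57.591) [heading=225, draw]
    -- iteration 4/4 --
    BK 9.7: (-4.455,57.591) -> (2.404,64.449) [heading=225, draw]
    BK 7: (2.404,64.449) -> (7.354,69.399) [heading=225, draw]
    FD 10.4: (7.354,69.399) -> (0,62.045) [heading=225, draw]
  ]
]
Final: pos=(0,62.045), heading=225, 42 segment(s) drawn
Segments drawn: 42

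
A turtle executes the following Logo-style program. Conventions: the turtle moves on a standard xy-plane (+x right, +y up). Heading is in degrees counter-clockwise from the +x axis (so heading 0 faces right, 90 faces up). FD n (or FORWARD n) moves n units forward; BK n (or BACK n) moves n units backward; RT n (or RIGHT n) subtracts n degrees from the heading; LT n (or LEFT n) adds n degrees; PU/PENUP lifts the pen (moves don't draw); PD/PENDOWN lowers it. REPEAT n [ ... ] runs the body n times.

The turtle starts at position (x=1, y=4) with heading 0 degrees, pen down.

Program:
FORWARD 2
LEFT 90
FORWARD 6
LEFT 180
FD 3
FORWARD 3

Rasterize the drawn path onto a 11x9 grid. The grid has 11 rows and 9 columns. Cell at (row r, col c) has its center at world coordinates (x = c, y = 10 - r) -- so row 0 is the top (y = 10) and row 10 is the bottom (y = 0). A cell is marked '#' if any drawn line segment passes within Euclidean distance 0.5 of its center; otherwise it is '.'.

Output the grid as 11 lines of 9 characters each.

Answer: ...#.....
...#.....
...#.....
...#.....
...#.....
...#.....
.###.....
.........
.........
.........
.........

Derivation:
Segment 0: (1,4) -> (3,4)
Segment 1: (3,4) -> (3,10)
Segment 2: (3,10) -> (3,7)
Segment 3: (3,7) -> (3,4)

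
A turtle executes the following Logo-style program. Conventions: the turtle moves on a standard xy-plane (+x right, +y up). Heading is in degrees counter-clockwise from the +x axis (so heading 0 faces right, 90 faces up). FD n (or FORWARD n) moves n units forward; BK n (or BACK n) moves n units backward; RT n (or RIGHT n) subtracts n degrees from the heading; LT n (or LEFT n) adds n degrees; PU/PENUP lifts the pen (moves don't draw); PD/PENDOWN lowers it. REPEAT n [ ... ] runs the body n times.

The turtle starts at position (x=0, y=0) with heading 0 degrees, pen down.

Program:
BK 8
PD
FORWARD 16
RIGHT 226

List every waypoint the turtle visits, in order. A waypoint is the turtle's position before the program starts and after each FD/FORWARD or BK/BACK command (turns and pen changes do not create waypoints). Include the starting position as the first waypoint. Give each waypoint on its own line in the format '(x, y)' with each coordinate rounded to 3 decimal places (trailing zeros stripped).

Executing turtle program step by step:
Start: pos=(0,0), heading=0, pen down
BK 8: (0,0) -> (-8,0) [heading=0, draw]
PD: pen down
FD 16: (-8,0) -> (8,0) [heading=0, draw]
RT 226: heading 0 -> 134
Final: pos=(8,0), heading=134, 2 segment(s) drawn
Waypoints (3 total):
(0, 0)
(-8, 0)
(8, 0)

Answer: (0, 0)
(-8, 0)
(8, 0)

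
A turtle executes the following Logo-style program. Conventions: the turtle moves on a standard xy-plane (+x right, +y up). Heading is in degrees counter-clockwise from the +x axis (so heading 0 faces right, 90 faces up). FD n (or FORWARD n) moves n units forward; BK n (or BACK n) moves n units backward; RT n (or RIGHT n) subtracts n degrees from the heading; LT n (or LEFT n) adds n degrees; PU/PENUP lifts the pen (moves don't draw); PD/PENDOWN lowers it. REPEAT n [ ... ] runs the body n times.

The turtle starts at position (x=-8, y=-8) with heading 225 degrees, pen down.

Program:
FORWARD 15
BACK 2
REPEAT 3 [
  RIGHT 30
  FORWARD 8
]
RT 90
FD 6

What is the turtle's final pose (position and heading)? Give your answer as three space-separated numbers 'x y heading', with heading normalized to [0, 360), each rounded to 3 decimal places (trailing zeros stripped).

Executing turtle program step by step:
Start: pos=(-8,-8), heading=225, pen down
FD 15: (-8,-8) -> (-18.607,-18.607) [heading=225, draw]
BK 2: (-18.607,-18.607) -> (-17.192,-17.192) [heading=225, draw]
REPEAT 3 [
  -- iteration 1/3 --
  RT 30: heading 225 -> 195
  FD 8: (-17.192,-17.192) -> (-24.92,-19.263) [heading=195, draw]
  -- iteration 2/3 --
  RT 30: heading 195 -> 165
  FD 8: (-24.92,-19.263) -> (-32.647,-17.192) [heading=165, draw]
  -- iteration 3/3 --
  RT 30: heading 165 -> 135
  FD 8: (-32.647,-17.192) -> (-38.304,-11.536) [heading=135, draw]
]
RT 90: heading 135 -> 45
FD 6: (-38.304,-11.536) -> (-34.061,-7.293) [heading=45, draw]
Final: pos=(-34.061,-7.293), heading=45, 6 segment(s) drawn

Answer: -34.061 -7.293 45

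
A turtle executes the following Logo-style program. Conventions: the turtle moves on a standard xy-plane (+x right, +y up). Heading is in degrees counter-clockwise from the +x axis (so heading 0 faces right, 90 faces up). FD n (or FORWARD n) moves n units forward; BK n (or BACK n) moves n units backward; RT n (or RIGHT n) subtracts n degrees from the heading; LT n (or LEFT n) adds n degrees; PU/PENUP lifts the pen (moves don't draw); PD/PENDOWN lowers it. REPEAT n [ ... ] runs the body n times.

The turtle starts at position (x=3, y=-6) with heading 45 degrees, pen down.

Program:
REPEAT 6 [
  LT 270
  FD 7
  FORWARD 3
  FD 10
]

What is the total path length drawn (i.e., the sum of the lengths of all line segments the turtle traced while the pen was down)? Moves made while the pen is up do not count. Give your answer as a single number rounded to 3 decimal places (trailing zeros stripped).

Executing turtle program step by step:
Start: pos=(3,-6), heading=45, pen down
REPEAT 6 [
  -- iteration 1/6 --
  LT 270: heading 45 -> 315
  FD 7: (3,-6) -> (7.95,-10.95) [heading=315, draw]
  FD 3: (7.95,-10.95) -> (10.071,-13.071) [heading=315, draw]
  FD 10: (10.071,-13.071) -> (17.142,-20.142) [heading=315, draw]
  -- iteration 2/6 --
  LT 270: heading 315 -> 225
  FD 7: (17.142,-20.142) -> (12.192,-25.092) [heading=225, draw]
  FD 3: (12.192,-25.092) -> (10.071,-27.213) [heading=225, draw]
  FD 10: (10.071,-27.213) -> (3,-34.284) [heading=225, draw]
  -- iteration 3/6 --
  LT 270: heading 225 -> 135
  FD 7: (3,-34.284) -> (-1.95,-29.335) [heading=135, draw]
  FD 3: (-1.95,-29.335) -> (-4.071,-27.213) [heading=135, draw]
  FD 10: (-4.071,-27.213) -> (-11.142,-20.142) [heading=135, draw]
  -- iteration 4/6 --
  LT 270: heading 135 -> 45
  FD 7: (-11.142,-20.142) -> (-6.192,-15.192) [heading=45, draw]
  FD 3: (-6.192,-15.192) -> (-4.071,-13.071) [heading=45, draw]
  FD 10: (-4.071,-13.071) -> (3,-6) [heading=45, draw]
  -- iteration 5/6 --
  LT 270: heading 45 -> 315
  FD 7: (3,-6) -> (7.95,-10.95) [heading=315, draw]
  FD 3: (7.95,-10.95) -> (10.071,-13.071) [heading=315, draw]
  FD 10: (10.071,-13.071) -> (17.142,-20.142) [heading=315, draw]
  -- iteration 6/6 --
  LT 270: heading 315 -> 225
  FD 7: (17.142,-20.142) -> (12.192,-25.092) [heading=225, draw]
  FD 3: (12.192,-25.092) -> (10.071,-27.213) [heading=225, draw]
  FD 10: (10.071,-27.213) -> (3,-34.284) [heading=225, draw]
]
Final: pos=(3,-34.284), heading=225, 18 segment(s) drawn

Segment lengths:
  seg 1: (3,-6) -> (7.95,-10.95), length = 7
  seg 2: (7.95,-10.95) -> (10.071,-13.071), length = 3
  seg 3: (10.071,-13.071) -> (17.142,-20.142), length = 10
  seg 4: (17.142,-20.142) -> (12.192,-25.092), length = 7
  seg 5: (12.192,-25.092) -> (10.071,-27.213), length = 3
  seg 6: (10.071,-27.213) -> (3,-34.284), length = 10
  seg 7: (3,-34.284) -> (-1.95,-29.335), length = 7
  seg 8: (-1.95,-29.335) -> (-4.071,-27.213), length = 3
  seg 9: (-4.071,-27.213) -> (-11.142,-20.142), length = 10
  seg 10: (-11.142,-20.142) -> (-6.192,-15.192), length = 7
  seg 11: (-6.192,-15.192) -> (-4.071,-13.071), length = 3
  seg 12: (-4.071,-13.071) -> (3,-6), length = 10
  seg 13: (3,-6) -> (7.95,-10.95), length = 7
  seg 14: (7.95,-10.95) -> (10.071,-13.071), length = 3
  seg 15: (10.071,-13.071) -> (17.142,-20.142), length = 10
  seg 16: (17.142,-20.142) -> (12.192,-25.092), length = 7
  seg 17: (12.192,-25.092) -> (10.071,-27.213), length = 3
  seg 18: (10.071,-27.213) -> (3,-34.284), length = 10
Total = 120

Answer: 120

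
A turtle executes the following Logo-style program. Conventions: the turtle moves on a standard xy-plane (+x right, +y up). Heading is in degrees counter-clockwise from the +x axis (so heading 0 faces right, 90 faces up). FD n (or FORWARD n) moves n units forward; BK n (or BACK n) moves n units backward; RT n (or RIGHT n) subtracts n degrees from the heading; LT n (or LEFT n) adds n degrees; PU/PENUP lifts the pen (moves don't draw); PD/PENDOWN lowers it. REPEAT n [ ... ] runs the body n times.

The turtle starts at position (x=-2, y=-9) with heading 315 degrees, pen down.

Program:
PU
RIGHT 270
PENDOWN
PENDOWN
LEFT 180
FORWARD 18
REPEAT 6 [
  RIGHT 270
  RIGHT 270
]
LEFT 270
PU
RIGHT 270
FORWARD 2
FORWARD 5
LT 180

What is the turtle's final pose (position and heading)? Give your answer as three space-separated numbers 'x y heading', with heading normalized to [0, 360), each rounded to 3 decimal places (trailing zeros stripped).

Answer: -19.678 -26.678 45

Derivation:
Executing turtle program step by step:
Start: pos=(-2,-9), heading=315, pen down
PU: pen up
RT 270: heading 315 -> 45
PD: pen down
PD: pen down
LT 180: heading 45 -> 225
FD 18: (-2,-9) -> (-14.728,-21.728) [heading=225, draw]
REPEAT 6 [
  -- iteration 1/6 --
  RT 270: heading 225 -> 315
  RT 270: heading 315 -> 45
  -- iteration 2/6 --
  RT 270: heading 45 -> 135
  RT 270: heading 135 -> 225
  -- iteration 3/6 --
  RT 270: heading 225 -> 315
  RT 270: heading 315 -> 45
  -- iteration 4/6 --
  RT 270: heading 45 -> 135
  RT 270: heading 135 -> 225
  -- iteration 5/6 --
  RT 270: heading 225 -> 315
  RT 270: heading 315 -> 45
  -- iteration 6/6 --
  RT 270: heading 45 -> 135
  RT 270: heading 135 -> 225
]
LT 270: heading 225 -> 135
PU: pen up
RT 270: heading 135 -> 225
FD 2: (-14.728,-21.728) -> (-16.142,-23.142) [heading=225, move]
FD 5: (-16.142,-23.142) -> (-19.678,-26.678) [heading=225, move]
LT 180: heading 225 -> 45
Final: pos=(-19.678,-26.678), heading=45, 1 segment(s) drawn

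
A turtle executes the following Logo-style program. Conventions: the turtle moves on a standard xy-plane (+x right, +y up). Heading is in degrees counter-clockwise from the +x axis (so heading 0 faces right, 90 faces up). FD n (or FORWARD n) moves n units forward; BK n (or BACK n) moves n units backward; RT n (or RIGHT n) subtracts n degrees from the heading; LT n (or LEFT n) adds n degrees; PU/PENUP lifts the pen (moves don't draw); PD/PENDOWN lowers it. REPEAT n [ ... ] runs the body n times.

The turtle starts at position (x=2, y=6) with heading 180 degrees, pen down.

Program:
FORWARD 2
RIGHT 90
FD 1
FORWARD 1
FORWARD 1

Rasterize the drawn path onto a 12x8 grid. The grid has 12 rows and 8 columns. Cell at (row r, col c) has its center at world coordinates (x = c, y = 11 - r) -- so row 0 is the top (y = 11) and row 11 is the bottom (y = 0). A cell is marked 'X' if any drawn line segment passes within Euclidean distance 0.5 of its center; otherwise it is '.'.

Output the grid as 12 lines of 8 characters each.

Segment 0: (2,6) -> (0,6)
Segment 1: (0,6) -> (0,7)
Segment 2: (0,7) -> (0,8)
Segment 3: (0,8) -> (0,9)

Answer: ........
........
X.......
X.......
X.......
XXX.....
........
........
........
........
........
........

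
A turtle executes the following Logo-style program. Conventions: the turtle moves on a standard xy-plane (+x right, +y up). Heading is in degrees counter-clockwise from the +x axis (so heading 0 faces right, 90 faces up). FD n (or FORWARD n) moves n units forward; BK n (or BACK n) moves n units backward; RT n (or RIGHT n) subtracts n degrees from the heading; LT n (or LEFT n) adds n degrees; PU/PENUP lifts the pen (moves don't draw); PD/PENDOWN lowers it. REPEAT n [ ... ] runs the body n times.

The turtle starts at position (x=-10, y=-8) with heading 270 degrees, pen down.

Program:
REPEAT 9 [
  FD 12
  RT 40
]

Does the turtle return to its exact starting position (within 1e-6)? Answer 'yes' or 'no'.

Answer: yes

Derivation:
Executing turtle program step by step:
Start: pos=(-10,-8), heading=270, pen down
REPEAT 9 [
  -- iteration 1/9 --
  FD 12: (-10,-8) -> (-10,-20) [heading=270, draw]
  RT 40: heading 270 -> 230
  -- iteration 2/9 --
  FD 12: (-10,-20) -> (-17.713,-29.193) [heading=230, draw]
  RT 40: heading 230 -> 190
  -- iteration 3/9 --
  FD 12: (-17.713,-29.193) -> (-29.531,-31.276) [heading=190, draw]
  RT 40: heading 190 -> 150
  -- iteration 4/9 --
  FD 12: (-29.531,-31.276) -> (-39.923,-25.276) [heading=150, draw]
  RT 40: heading 150 -> 110
  -- iteration 5/9 --
  FD 12: (-39.923,-25.276) -> (-44.028,-14) [heading=110, draw]
  RT 40: heading 110 -> 70
  -- iteration 6/9 --
  FD 12: (-44.028,-14) -> (-39.923,-2.724) [heading=70, draw]
  RT 40: heading 70 -> 30
  -- iteration 7/9 --
  FD 12: (-39.923,-2.724) -> (-29.531,3.276) [heading=30, draw]
  RT 40: heading 30 -> 350
  -- iteration 8/9 --
  FD 12: (-29.531,3.276) -> (-17.713,1.193) [heading=350, draw]
  RT 40: heading 350 -> 310
  -- iteration 9/9 --
  FD 12: (-17.713,1.193) -> (-10,-8) [heading=310, draw]
  RT 40: heading 310 -> 270
]
Final: pos=(-10,-8), heading=270, 9 segment(s) drawn

Start position: (-10, -8)
Final position: (-10, -8)
Distance = 0; < 1e-6 -> CLOSED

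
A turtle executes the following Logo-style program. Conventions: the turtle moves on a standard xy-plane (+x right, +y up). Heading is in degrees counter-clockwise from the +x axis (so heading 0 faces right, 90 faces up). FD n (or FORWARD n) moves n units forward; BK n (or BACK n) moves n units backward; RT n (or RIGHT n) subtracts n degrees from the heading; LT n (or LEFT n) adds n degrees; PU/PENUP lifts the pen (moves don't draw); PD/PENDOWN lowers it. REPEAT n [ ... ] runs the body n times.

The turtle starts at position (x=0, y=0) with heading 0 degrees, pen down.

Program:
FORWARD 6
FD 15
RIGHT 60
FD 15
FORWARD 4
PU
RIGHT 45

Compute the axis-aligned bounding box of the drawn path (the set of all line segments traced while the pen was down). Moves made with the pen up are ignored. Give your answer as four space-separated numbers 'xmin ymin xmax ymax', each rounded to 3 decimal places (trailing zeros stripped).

Answer: 0 -16.454 30.5 0

Derivation:
Executing turtle program step by step:
Start: pos=(0,0), heading=0, pen down
FD 6: (0,0) -> (6,0) [heading=0, draw]
FD 15: (6,0) -> (21,0) [heading=0, draw]
RT 60: heading 0 -> 300
FD 15: (21,0) -> (28.5,-12.99) [heading=300, draw]
FD 4: (28.5,-12.99) -> (30.5,-16.454) [heading=300, draw]
PU: pen up
RT 45: heading 300 -> 255
Final: pos=(30.5,-16.454), heading=255, 4 segment(s) drawn

Segment endpoints: x in {0, 6, 21, 28.5, 30.5}, y in {-16.454, -12.99, 0}
xmin=0, ymin=-16.454, xmax=30.5, ymax=0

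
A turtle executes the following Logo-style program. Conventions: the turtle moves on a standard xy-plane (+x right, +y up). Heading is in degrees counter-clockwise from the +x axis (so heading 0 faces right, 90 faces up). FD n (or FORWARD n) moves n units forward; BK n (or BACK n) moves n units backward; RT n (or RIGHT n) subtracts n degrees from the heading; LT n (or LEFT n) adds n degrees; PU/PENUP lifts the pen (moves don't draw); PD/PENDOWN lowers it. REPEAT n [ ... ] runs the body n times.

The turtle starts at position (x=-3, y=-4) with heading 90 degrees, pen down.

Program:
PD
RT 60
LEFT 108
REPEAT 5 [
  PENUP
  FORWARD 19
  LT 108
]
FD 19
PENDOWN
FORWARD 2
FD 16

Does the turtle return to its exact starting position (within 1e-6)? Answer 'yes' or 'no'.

Executing turtle program step by step:
Start: pos=(-3,-4), heading=90, pen down
PD: pen down
RT 60: heading 90 -> 30
LT 108: heading 30 -> 138
REPEAT 5 [
  -- iteration 1/5 --
  PU: pen up
  FD 19: (-3,-4) -> (-17.12,8.713) [heading=138, move]
  LT 108: heading 138 -> 246
  -- iteration 2/5 --
  PU: pen up
  FD 19: (-17.12,8.713) -> (-24.848,-8.644) [heading=246, move]
  LT 108: heading 246 -> 354
  -- iteration 3/5 --
  PU: pen up
  FD 19: (-24.848,-8.644) -> (-5.952,-10.63) [heading=354, move]
  LT 108: heading 354 -> 102
  -- iteration 4/5 --
  PU: pen up
  FD 19: (-5.952,-10.63) -> (-9.902,7.955) [heading=102, move]
  LT 108: heading 102 -> 210
  -- iteration 5/5 --
  PU: pen up
  FD 19: (-9.902,7.955) -> (-26.357,-1.545) [heading=210, move]
  LT 108: heading 210 -> 318
]
FD 19: (-26.357,-1.545) -> (-12.237,-14.259) [heading=318, move]
PD: pen down
FD 2: (-12.237,-14.259) -> (-10.751,-15.597) [heading=318, draw]
FD 16: (-10.751,-15.597) -> (1.14,-26.303) [heading=318, draw]
Final: pos=(1.14,-26.303), heading=318, 2 segment(s) drawn

Start position: (-3, -4)
Final position: (1.14, -26.303)
Distance = 22.684; >= 1e-6 -> NOT closed

Answer: no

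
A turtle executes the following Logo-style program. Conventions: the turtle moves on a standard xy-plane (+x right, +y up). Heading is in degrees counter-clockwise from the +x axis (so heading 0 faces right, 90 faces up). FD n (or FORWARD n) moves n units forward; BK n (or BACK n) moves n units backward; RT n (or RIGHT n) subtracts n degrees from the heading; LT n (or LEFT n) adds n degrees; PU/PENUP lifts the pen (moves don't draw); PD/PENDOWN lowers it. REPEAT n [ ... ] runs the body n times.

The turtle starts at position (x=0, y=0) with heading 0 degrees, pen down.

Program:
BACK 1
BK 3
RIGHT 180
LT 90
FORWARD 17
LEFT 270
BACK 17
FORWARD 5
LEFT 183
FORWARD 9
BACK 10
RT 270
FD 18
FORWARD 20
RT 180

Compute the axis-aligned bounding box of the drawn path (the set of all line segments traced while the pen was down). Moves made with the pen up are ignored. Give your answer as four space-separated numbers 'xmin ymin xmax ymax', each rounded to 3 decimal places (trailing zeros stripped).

Answer: -4 -17.052 16.988 20.896

Derivation:
Executing turtle program step by step:
Start: pos=(0,0), heading=0, pen down
BK 1: (0,0) -> (-1,0) [heading=0, draw]
BK 3: (-1,0) -> (-4,0) [heading=0, draw]
RT 180: heading 0 -> 180
LT 90: heading 180 -> 270
FD 17: (-4,0) -> (-4,-17) [heading=270, draw]
LT 270: heading 270 -> 180
BK 17: (-4,-17) -> (13,-17) [heading=180, draw]
FD 5: (13,-17) -> (8,-17) [heading=180, draw]
LT 183: heading 180 -> 3
FD 9: (8,-17) -> (16.988,-16.529) [heading=3, draw]
BK 10: (16.988,-16.529) -> (7.001,-17.052) [heading=3, draw]
RT 270: heading 3 -> 93
FD 18: (7.001,-17.052) -> (6.059,0.923) [heading=93, draw]
FD 20: (6.059,0.923) -> (5.013,20.896) [heading=93, draw]
RT 180: heading 93 -> 273
Final: pos=(5.013,20.896), heading=273, 9 segment(s) drawn

Segment endpoints: x in {-4, -4, -1, 0, 5.013, 6.059, 7.001, 8, 13, 16.988}, y in {-17.052, -17, -17, -16.529, 0, 0.923, 20.896}
xmin=-4, ymin=-17.052, xmax=16.988, ymax=20.896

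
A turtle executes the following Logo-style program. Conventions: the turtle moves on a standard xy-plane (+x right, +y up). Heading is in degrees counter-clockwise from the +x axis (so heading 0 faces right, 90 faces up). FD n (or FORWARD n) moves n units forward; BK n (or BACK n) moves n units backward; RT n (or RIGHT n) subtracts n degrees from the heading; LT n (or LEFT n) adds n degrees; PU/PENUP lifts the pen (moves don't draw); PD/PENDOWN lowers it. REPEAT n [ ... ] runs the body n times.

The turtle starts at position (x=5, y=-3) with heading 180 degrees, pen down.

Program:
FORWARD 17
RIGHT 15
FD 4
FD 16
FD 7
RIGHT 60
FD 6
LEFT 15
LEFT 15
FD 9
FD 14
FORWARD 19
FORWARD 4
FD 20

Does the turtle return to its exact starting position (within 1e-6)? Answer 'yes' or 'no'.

Executing turtle program step by step:
Start: pos=(5,-3), heading=180, pen down
FD 17: (5,-3) -> (-12,-3) [heading=180, draw]
RT 15: heading 180 -> 165
FD 4: (-12,-3) -> (-15.864,-1.965) [heading=165, draw]
FD 16: (-15.864,-1.965) -> (-31.319,2.176) [heading=165, draw]
FD 7: (-31.319,2.176) -> (-38.08,3.988) [heading=165, draw]
RT 60: heading 165 -> 105
FD 6: (-38.08,3.988) -> (-39.633,9.784) [heading=105, draw]
LT 15: heading 105 -> 120
LT 15: heading 120 -> 135
FD 9: (-39.633,9.784) -> (-45.997,16.148) [heading=135, draw]
FD 14: (-45.997,16.148) -> (-55.896,26.047) [heading=135, draw]
FD 19: (-55.896,26.047) -> (-69.331,39.482) [heading=135, draw]
FD 4: (-69.331,39.482) -> (-72.16,42.311) [heading=135, draw]
FD 20: (-72.16,42.311) -> (-86.302,56.453) [heading=135, draw]
Final: pos=(-86.302,56.453), heading=135, 10 segment(s) drawn

Start position: (5, -3)
Final position: (-86.302, 56.453)
Distance = 108.953; >= 1e-6 -> NOT closed

Answer: no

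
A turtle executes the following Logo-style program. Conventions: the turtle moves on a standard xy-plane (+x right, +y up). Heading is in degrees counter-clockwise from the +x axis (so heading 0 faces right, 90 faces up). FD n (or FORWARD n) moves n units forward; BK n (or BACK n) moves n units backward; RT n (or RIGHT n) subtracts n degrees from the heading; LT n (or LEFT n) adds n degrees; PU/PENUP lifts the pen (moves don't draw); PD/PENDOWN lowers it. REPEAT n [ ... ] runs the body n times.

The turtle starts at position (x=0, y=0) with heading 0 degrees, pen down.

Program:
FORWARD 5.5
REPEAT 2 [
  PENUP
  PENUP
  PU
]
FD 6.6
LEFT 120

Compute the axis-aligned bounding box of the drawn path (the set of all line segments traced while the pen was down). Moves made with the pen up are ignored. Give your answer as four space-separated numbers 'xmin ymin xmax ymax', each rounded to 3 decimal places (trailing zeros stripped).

Executing turtle program step by step:
Start: pos=(0,0), heading=0, pen down
FD 5.5: (0,0) -> (5.5,0) [heading=0, draw]
REPEAT 2 [
  -- iteration 1/2 --
  PU: pen up
  PU: pen up
  PU: pen up
  -- iteration 2/2 --
  PU: pen up
  PU: pen up
  PU: pen up
]
FD 6.6: (5.5,0) -> (12.1,0) [heading=0, move]
LT 120: heading 0 -> 120
Final: pos=(12.1,0), heading=120, 1 segment(s) drawn

Segment endpoints: x in {0, 5.5}, y in {0}
xmin=0, ymin=0, xmax=5.5, ymax=0

Answer: 0 0 5.5 0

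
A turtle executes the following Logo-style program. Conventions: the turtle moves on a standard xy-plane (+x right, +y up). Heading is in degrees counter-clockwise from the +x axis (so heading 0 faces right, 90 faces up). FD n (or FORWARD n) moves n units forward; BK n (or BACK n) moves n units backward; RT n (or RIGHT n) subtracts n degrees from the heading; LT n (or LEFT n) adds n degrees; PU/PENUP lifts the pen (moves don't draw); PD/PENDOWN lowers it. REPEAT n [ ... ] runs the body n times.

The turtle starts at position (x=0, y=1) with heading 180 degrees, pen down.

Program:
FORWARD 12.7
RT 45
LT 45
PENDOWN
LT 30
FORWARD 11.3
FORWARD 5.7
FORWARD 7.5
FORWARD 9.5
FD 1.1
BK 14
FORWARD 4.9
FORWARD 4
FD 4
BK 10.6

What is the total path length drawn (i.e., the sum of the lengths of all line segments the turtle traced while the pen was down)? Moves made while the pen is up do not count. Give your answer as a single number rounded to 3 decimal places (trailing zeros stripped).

Executing turtle program step by step:
Start: pos=(0,1), heading=180, pen down
FD 12.7: (0,1) -> (-12.7,1) [heading=180, draw]
RT 45: heading 180 -> 135
LT 45: heading 135 -> 180
PD: pen down
LT 30: heading 180 -> 210
FD 11.3: (-12.7,1) -> (-22.486,-4.65) [heading=210, draw]
FD 5.7: (-22.486,-4.65) -> (-27.422,-7.5) [heading=210, draw]
FD 7.5: (-27.422,-7.5) -> (-33.918,-11.25) [heading=210, draw]
FD 9.5: (-33.918,-11.25) -> (-42.145,-16) [heading=210, draw]
FD 1.1: (-42.145,-16) -> (-43.097,-16.55) [heading=210, draw]
BK 14: (-43.097,-16.55) -> (-30.973,-9.55) [heading=210, draw]
FD 4.9: (-30.973,-9.55) -> (-35.217,-12) [heading=210, draw]
FD 4: (-35.217,-12) -> (-38.681,-14) [heading=210, draw]
FD 4: (-38.681,-14) -> (-42.145,-16) [heading=210, draw]
BK 10.6: (-42.145,-16) -> (-32.965,-10.7) [heading=210, draw]
Final: pos=(-32.965,-10.7), heading=210, 11 segment(s) drawn

Segment lengths:
  seg 1: (0,1) -> (-12.7,1), length = 12.7
  seg 2: (-12.7,1) -> (-22.486,-4.65), length = 11.3
  seg 3: (-22.486,-4.65) -> (-27.422,-7.5), length = 5.7
  seg 4: (-27.422,-7.5) -> (-33.918,-11.25), length = 7.5
  seg 5: (-33.918,-11.25) -> (-42.145,-16), length = 9.5
  seg 6: (-42.145,-16) -> (-43.097,-16.55), length = 1.1
  seg 7: (-43.097,-16.55) -> (-30.973,-9.55), length = 14
  seg 8: (-30.973,-9.55) -> (-35.217,-12), length = 4.9
  seg 9: (-35.217,-12) -> (-38.681,-14), length = 4
  seg 10: (-38.681,-14) -> (-42.145,-16), length = 4
  seg 11: (-42.145,-16) -> (-32.965,-10.7), length = 10.6
Total = 85.3

Answer: 85.3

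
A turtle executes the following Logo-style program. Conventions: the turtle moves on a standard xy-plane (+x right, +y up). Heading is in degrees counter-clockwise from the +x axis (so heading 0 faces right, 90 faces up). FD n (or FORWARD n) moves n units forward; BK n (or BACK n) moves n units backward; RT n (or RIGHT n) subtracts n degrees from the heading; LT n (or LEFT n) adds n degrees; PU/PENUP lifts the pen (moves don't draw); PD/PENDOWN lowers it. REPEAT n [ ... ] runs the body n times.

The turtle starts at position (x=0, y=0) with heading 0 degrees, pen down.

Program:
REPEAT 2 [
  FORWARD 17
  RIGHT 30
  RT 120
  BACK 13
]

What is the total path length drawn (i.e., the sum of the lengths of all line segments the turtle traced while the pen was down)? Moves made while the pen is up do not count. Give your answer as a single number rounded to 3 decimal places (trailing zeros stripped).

Answer: 60

Derivation:
Executing turtle program step by step:
Start: pos=(0,0), heading=0, pen down
REPEAT 2 [
  -- iteration 1/2 --
  FD 17: (0,0) -> (17,0) [heading=0, draw]
  RT 30: heading 0 -> 330
  RT 120: heading 330 -> 210
  BK 13: (17,0) -> (28.258,6.5) [heading=210, draw]
  -- iteration 2/2 --
  FD 17: (28.258,6.5) -> (13.536,-2) [heading=210, draw]
  RT 30: heading 210 -> 180
  RT 120: heading 180 -> 60
  BK 13: (13.536,-2) -> (7.036,-13.258) [heading=60, draw]
]
Final: pos=(7.036,-13.258), heading=60, 4 segment(s) drawn

Segment lengths:
  seg 1: (0,0) -> (17,0), length = 17
  seg 2: (17,0) -> (28.258,6.5), length = 13
  seg 3: (28.258,6.5) -> (13.536,-2), length = 17
  seg 4: (13.536,-2) -> (7.036,-13.258), length = 13
Total = 60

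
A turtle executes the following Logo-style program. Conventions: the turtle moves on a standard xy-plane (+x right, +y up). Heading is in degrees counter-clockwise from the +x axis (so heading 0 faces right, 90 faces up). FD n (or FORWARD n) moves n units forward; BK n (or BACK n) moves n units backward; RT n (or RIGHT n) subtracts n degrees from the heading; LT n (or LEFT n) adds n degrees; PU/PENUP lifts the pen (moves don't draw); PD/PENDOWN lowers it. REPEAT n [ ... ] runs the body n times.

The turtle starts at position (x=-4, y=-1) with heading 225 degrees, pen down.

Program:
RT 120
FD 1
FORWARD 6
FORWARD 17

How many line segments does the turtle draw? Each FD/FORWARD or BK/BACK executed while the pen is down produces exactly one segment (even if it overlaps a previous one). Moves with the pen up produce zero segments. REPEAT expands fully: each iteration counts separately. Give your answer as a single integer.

Answer: 3

Derivation:
Executing turtle program step by step:
Start: pos=(-4,-1), heading=225, pen down
RT 120: heading 225 -> 105
FD 1: (-4,-1) -> (-4.259,-0.034) [heading=105, draw]
FD 6: (-4.259,-0.034) -> (-5.812,5.761) [heading=105, draw]
FD 17: (-5.812,5.761) -> (-10.212,22.182) [heading=105, draw]
Final: pos=(-10.212,22.182), heading=105, 3 segment(s) drawn
Segments drawn: 3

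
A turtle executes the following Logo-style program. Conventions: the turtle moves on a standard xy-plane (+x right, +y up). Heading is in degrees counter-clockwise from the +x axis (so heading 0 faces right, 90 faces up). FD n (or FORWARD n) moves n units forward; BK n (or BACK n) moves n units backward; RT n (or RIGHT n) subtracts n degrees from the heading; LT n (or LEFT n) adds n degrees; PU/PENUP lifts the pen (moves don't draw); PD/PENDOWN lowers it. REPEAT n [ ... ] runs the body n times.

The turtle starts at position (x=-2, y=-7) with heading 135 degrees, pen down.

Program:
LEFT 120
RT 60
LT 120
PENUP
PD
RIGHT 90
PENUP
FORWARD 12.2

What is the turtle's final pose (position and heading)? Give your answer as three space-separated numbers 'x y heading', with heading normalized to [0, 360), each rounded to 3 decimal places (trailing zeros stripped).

Executing turtle program step by step:
Start: pos=(-2,-7), heading=135, pen down
LT 120: heading 135 -> 255
RT 60: heading 255 -> 195
LT 120: heading 195 -> 315
PU: pen up
PD: pen down
RT 90: heading 315 -> 225
PU: pen up
FD 12.2: (-2,-7) -> (-10.627,-15.627) [heading=225, move]
Final: pos=(-10.627,-15.627), heading=225, 0 segment(s) drawn

Answer: -10.627 -15.627 225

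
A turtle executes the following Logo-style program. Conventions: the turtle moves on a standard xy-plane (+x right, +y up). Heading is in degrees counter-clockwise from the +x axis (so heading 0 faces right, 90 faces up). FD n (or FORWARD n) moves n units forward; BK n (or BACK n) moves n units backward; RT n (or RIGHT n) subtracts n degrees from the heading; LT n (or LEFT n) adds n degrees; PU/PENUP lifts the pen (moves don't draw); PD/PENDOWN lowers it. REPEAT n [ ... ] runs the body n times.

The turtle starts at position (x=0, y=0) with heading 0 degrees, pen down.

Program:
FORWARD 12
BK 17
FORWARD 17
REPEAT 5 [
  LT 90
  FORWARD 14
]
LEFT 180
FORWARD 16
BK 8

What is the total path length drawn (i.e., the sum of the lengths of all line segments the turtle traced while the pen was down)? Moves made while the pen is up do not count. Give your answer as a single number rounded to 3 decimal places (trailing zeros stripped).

Answer: 140

Derivation:
Executing turtle program step by step:
Start: pos=(0,0), heading=0, pen down
FD 12: (0,0) -> (12,0) [heading=0, draw]
BK 17: (12,0) -> (-5,0) [heading=0, draw]
FD 17: (-5,0) -> (12,0) [heading=0, draw]
REPEAT 5 [
  -- iteration 1/5 --
  LT 90: heading 0 -> 90
  FD 14: (12,0) -> (12,14) [heading=90, draw]
  -- iteration 2/5 --
  LT 90: heading 90 -> 180
  FD 14: (12,14) -> (-2,14) [heading=180, draw]
  -- iteration 3/5 --
  LT 90: heading 180 -> 270
  FD 14: (-2,14) -> (-2,0) [heading=270, draw]
  -- iteration 4/5 --
  LT 90: heading 270 -> 0
  FD 14: (-2,0) -> (12,0) [heading=0, draw]
  -- iteration 5/5 --
  LT 90: heading 0 -> 90
  FD 14: (12,0) -> (12,14) [heading=90, draw]
]
LT 180: heading 90 -> 270
FD 16: (12,14) -> (12,-2) [heading=270, draw]
BK 8: (12,-2) -> (12,6) [heading=270, draw]
Final: pos=(12,6), heading=270, 10 segment(s) drawn

Segment lengths:
  seg 1: (0,0) -> (12,0), length = 12
  seg 2: (12,0) -> (-5,0), length = 17
  seg 3: (-5,0) -> (12,0), length = 17
  seg 4: (12,0) -> (12,14), length = 14
  seg 5: (12,14) -> (-2,14), length = 14
  seg 6: (-2,14) -> (-2,0), length = 14
  seg 7: (-2,0) -> (12,0), length = 14
  seg 8: (12,0) -> (12,14), length = 14
  seg 9: (12,14) -> (12,-2), length = 16
  seg 10: (12,-2) -> (12,6), length = 8
Total = 140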